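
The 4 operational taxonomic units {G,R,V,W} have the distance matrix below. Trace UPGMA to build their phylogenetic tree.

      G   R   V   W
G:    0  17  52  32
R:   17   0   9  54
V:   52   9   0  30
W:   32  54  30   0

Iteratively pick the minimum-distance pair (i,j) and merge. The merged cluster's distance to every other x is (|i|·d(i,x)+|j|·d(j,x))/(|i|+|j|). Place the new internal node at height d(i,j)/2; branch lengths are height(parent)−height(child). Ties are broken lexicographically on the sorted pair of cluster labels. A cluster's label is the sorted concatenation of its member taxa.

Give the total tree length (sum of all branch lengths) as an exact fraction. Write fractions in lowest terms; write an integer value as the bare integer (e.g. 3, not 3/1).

235/4

step 1: merge (R,V) at d=9; branch lengths R→9/2, V→9/2; new cluster RV
  updated: d(G,RV)=69/2, d(RV,W)=42
step 2: merge (G,W) at d=32; branch lengths G→16, W→16; new cluster GW
  updated: d(GW,RV)=153/4
step 3: merge (GW,RV) at d=153/4; branch lengths GW→25/8, RV→117/8; new cluster GRVW
final tree: ((G:16,W:16):25/8,(R:9/2,V:9/2):117/8)
total length: 235/4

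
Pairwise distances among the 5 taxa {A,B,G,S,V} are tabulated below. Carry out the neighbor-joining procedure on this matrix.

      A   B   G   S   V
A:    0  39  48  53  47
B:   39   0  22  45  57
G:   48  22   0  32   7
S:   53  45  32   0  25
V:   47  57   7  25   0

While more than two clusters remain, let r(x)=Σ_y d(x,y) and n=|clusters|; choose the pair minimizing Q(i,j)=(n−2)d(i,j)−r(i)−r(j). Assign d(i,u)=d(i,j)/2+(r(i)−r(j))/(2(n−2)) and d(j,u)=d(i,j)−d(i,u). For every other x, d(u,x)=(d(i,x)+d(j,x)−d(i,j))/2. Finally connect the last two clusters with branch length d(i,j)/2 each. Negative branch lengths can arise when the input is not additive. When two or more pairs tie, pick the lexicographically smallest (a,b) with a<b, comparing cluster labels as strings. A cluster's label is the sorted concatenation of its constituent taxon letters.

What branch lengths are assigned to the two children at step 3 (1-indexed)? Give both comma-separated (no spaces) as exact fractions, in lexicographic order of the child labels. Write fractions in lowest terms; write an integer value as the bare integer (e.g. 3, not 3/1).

8,1

iteration 1: select A,B (d=39, Q=-233); attach at lengths (47/2, 31/2); label the merged cluster AB
  updated: d(AB,G)=31/2, d(AB,S)=59/2, d(AB,V)=65/2
iteration 2: select AB,S (d=59/2, Q=-105); attach at lengths (25/2, 17); label the merged cluster ABS
  updated: d(ABS,G)=9, d(ABS,V)=14
iteration 3: select ABS,G (d=9, Q=-30); attach at lengths (8, 1); label the merged cluster ABGS
  updated: d(ABGS,V)=6
iteration 4: select ABGS,V (d=6); attach at lengths (3, 3); label the merged cluster ABGSV
final tree: ((((A:47/2,B:31/2):25/2,S:17):8,G:1):3,V:3)
total length: 167/2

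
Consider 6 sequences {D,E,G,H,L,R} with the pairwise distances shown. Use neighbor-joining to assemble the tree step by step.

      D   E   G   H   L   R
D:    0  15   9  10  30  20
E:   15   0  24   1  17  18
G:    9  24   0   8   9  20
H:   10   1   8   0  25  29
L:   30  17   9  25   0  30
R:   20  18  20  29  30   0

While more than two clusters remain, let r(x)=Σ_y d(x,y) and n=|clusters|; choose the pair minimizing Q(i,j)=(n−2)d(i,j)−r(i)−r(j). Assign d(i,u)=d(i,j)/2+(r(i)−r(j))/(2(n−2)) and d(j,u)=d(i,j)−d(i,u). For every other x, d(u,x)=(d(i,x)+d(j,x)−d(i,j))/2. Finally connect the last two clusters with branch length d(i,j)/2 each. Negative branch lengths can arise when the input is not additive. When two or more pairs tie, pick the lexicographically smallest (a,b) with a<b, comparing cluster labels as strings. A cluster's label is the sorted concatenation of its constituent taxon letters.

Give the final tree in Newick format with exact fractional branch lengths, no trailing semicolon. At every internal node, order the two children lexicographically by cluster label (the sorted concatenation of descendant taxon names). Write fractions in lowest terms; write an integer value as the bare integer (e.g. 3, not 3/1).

(((D:45/8,(E:1/6,H:5/6):51/8):13/8,(G:-5/8,L:77/8):53/8):111/16,R:111/16)

1. join G+L (d=9, Q=-145) ⇒ GL; edges |G|=-5/8, |L|=77/8
  updated: d(D,GL)=15, d(E,GL)=16, d(GL,H)=12, d(GL,R)=41/2
2. join E+H (d=1, Q=-99) ⇒ EH; edges |E|=1/6, |H|=5/6
  updated: d(D,EH)=12, d(EH,GL)=27/2, d(EH,R)=23
3. join D+EH (d=12, Q=-143/2) ⇒ DEH; edges |D|=45/8, |EH|=51/8
  updated: d(DEH,GL)=33/4, d(DEH,R)=31/2
4. join DEH+GL (d=33/4, Q=-177/4) ⇒ DEGHL; edges |DEH|=13/8, |GL|=53/8
  updated: d(DEGHL,R)=111/8
5. join DEGHL+R (d=111/8) ⇒ DEGHLR; edges |DEGHL|=111/16, |R|=111/16
final tree: (((D:45/8,(E:1/6,H:5/6):51/8):13/8,(G:-5/8,L:77/8):53/8):111/16,R:111/16)
total length: 353/8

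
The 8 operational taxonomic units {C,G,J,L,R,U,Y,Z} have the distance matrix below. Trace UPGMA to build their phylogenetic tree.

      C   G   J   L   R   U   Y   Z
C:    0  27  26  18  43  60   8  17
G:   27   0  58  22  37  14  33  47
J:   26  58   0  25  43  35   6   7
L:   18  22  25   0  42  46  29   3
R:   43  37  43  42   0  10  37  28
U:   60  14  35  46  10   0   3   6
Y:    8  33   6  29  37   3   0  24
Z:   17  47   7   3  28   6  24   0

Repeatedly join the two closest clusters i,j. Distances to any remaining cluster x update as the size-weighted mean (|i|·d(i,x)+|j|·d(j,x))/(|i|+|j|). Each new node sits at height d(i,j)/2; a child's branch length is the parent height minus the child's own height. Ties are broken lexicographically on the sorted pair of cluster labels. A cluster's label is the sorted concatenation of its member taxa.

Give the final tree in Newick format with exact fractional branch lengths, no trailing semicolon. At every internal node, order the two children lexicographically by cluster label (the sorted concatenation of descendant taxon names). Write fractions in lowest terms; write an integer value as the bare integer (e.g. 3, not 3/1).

((C:61/6,(J:8,(L:3/2,Z:3/2):13/2):13/6):149/24,((G:47/4,(U:3/2,Y:3/2):41/4):9/4,R:14):19/8)

step 1: merge (L,Z) at d=3; branch lengths L→3/2, Z→3/2; new cluster LZ
  updated: d(C,LZ)=35/2, d(G,LZ)=69/2, d(J,LZ)=16, d(LZ,R)=35, d(LZ,U)=26, d(LZ,Y)=53/2
step 2: merge (U,Y) at d=3; branch lengths U→3/2, Y→3/2; new cluster UY
  updated: d(C,UY)=34, d(G,UY)=47/2, d(J,UY)=41/2, d(LZ,UY)=105/4, d(R,UY)=47/2
step 3: merge (J,LZ) at d=16; branch lengths J→8, LZ→13/2; new cluster JLZ
  updated: d(C,JLZ)=61/3, d(G,JLZ)=127/3, d(JLZ,R)=113/3, d(JLZ,UY)=73/3
step 4: merge (C,JLZ) at d=61/3; branch lengths C→61/6, JLZ→13/6; new cluster CJLZ
  updated: d(CJLZ,G)=77/2, d(CJLZ,R)=39, d(CJLZ,UY)=107/4
step 5: merge (G,UY) at d=47/2; branch lengths G→47/4, UY→41/4; new cluster GUY
  updated: d(CJLZ,GUY)=92/3, d(GUY,R)=28
step 6: merge (GUY,R) at d=28; branch lengths GUY→9/4, R→14; new cluster GRUY
  updated: d(CJLZ,GRUY)=131/4
step 7: merge (CJLZ,GRUY) at d=131/4; branch lengths CJLZ→149/24, GRUY→19/8; new cluster CGJLRUYZ
final tree: ((C:61/6,(J:8,(L:3/2,Z:3/2):13/2):13/6):149/24,((G:47/4,(U:3/2,Y:3/2):41/4):9/4,R:14):19/8)
total length: 239/3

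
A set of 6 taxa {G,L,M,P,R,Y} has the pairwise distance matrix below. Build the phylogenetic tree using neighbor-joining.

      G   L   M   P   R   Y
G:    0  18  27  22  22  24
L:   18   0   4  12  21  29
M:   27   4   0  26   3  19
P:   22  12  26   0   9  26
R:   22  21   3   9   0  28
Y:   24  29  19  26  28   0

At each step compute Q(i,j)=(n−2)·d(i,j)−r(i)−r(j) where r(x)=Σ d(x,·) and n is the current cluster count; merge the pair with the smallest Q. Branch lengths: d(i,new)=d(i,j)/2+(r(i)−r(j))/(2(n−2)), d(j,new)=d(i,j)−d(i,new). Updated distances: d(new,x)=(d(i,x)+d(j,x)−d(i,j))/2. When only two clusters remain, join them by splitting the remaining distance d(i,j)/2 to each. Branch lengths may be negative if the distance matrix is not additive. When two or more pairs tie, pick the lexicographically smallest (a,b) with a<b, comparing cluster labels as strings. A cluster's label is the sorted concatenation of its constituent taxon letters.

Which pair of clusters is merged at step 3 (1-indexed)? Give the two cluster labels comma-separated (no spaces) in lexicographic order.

GY,MR

1. join M+R (d=3, Q=-150) ⇒ MR; edges |M|=1, |R|=2
  updated: d(G,MR)=23, d(L,MR)=11, d(MR,P)=16, d(MR,Y)=22
2. join G+Y (d=24, Q=-116) ⇒ GY; edges |G|=29/3, |Y|=43/3
  updated: d(GY,L)=23/2, d(GY,MR)=21/2, d(GY,P)=12
3. join GY+MR (d=21/2, Q=-101/2) ⇒ GMRY; edges |GY|=35/8, |MR|=49/8
  updated: d(GMRY,L)=6, d(GMRY,P)=35/4
4. join GMRY+L (d=6, Q=-107/4) ⇒ GLMRY; edges |GMRY|=11/8, |L|=37/8
  updated: d(GLMRY,P)=59/8
5. join GLMRY+P (d=59/8) ⇒ GLMPRY; edges |GLMRY|=59/16, |P|=59/16
final tree: ((((G:29/3,Y:43/3):35/8,(M:1,R:2):49/8):11/8,L:37/8):59/16,P:59/16)
total length: 407/8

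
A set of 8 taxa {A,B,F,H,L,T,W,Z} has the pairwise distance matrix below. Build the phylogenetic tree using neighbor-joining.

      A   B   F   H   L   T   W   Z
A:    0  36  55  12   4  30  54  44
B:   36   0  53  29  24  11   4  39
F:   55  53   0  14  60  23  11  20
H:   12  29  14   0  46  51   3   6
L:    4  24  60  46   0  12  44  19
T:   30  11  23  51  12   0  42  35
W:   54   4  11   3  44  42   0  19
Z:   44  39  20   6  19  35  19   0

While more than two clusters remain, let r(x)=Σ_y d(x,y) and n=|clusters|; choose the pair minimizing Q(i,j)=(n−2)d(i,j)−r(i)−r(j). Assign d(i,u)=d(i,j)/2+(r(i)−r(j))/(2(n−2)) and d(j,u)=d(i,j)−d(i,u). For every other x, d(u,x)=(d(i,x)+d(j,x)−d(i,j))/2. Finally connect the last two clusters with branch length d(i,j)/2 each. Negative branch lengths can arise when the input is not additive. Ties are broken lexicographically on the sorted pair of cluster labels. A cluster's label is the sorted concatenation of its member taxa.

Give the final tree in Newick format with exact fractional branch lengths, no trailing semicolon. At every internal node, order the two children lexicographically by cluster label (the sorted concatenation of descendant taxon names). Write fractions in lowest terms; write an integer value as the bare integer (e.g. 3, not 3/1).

(((((((A:25/6,L:-1/6):12,T:7):4,B:6):97/6,W:-5/3):327/64,F:725/64):171/64,H:-45/64):429/128,Z:429/128)

1. join A+L (d=4, Q=-420) ⇒ AL; edges |A|=25/6, |L|=-1/6
  updated: d(AL,B)=28, d(AL,F)=111/2, d(AL,H)=27, d(AL,T)=19, d(AL,W)=47, d(AL,Z)=59/2
2. join AL+T (d=19, Q=-292) ⇒ ALT; edges |AL|=12, |T|=7
  updated: d(ALT,B)=10, d(ALT,F)=119/4, d(ALT,H)=59/2, d(ALT,W)=35, d(ALT,Z)=91/4
3. join ALT+B (d=10, Q=-222) ⇒ ABLT; edges |ALT|=4, |B|=6
  updated: d(ABLT,F)=291/8, d(ABLT,H)=97/4, d(ABLT,W)=29/2, d(ABLT,Z)=207/8
4. join ABLT+W (d=29/2, Q=-105) ⇒ ABLTW; edges |ABLT|=97/6, |W|=-5/3
  updated: d(ABLTW,F)=263/16, d(ABLTW,H)=51/8, d(ABLTW,Z)=243/16
5. join ABLTW+F (d=263/16, Q=-889/16) ⇒ ABFLTW; edges |ABLTW|=327/64, |F|=725/64
  updated: d(ABFLTW,H)=63/32, d(ABFLTW,Z)=75/8
6. join ABFLTW+H (d=63/32, Q=-555/32) ⇒ ABFHLTW; edges |ABFLTW|=171/64, |H|=-45/64
  updated: d(ABFHLTW,Z)=429/64
7. join ABFHLTW+Z (d=429/64) ⇒ ABFHLTWZ; edges |ABFHLTW|=429/128, |Z|=429/128
final tree: (((((((A:25/6,L:-1/6):12,T:7):4,B:6):97/6,W:-5/3):327/64,F:725/64):171/64,H:-45/64):429/128,Z:429/128)
total length: 4647/64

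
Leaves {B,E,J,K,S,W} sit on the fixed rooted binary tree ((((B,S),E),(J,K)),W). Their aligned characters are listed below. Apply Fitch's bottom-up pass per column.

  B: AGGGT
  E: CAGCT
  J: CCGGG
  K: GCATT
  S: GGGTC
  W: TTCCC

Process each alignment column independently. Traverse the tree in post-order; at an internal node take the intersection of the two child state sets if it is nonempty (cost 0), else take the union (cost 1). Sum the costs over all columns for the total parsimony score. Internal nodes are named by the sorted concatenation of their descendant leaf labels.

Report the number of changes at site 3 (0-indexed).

4

[col 0] BS: children B:{A}, S:{G} ∪→ {A,G}; cost 1
[col 0] BES: children BS:{A,G}, E:{C} ∪→ {A,C,G}; cost 1
[col 0] JK: children J:{C}, K:{G} ∪→ {C,G}; cost 1
[col 0] BEJKS: children BES:{A,C,G}, JK:{C,G} ∩→ {C,G}; cost 0
[col 0] BEJKSW: children BEJKS:{C,G}, W:{T} ∪→ {C,G,T}; cost 1
[col 1] BS: children B:{G}, S:{G} ∩→ {G}; cost 0
[col 1] BES: children BS:{G}, E:{A} ∪→ {A,G}; cost 1
[col 1] JK: children J:{C}, K:{C} ∩→ {C}; cost 0
[col 1] BEJKS: children BES:{A,G}, JK:{C} ∪→ {A,C,G}; cost 1
[col 1] BEJKSW: children BEJKS:{A,C,G}, W:{T} ∪→ {A,C,G,T}; cost 1
[col 2] BS: children B:{G}, S:{G} ∩→ {G}; cost 0
[col 2] BES: children BS:{G}, E:{G} ∩→ {G}; cost 0
[col 2] JK: children J:{G}, K:{A} ∪→ {A,G}; cost 1
[col 2] BEJKS: children BES:{G}, JK:{A,G} ∩→ {G}; cost 0
[col 2] BEJKSW: children BEJKS:{G}, W:{C} ∪→ {C,G}; cost 1
[col 3] BS: children B:{G}, S:{T} ∪→ {G,T}; cost 1
[col 3] BES: children BS:{G,T}, E:{C} ∪→ {C,G,T}; cost 1
[col 3] JK: children J:{G}, K:{T} ∪→ {G,T}; cost 1
[col 3] BEJKS: children BES:{C,G,T}, JK:{G,T} ∩→ {G,T}; cost 0
[col 3] BEJKSW: children BEJKS:{G,T}, W:{C} ∪→ {C,G,T}; cost 1
[col 4] BS: children B:{T}, S:{C} ∪→ {C,T}; cost 1
[col 4] BES: children BS:{C,T}, E:{T} ∩→ {T}; cost 0
[col 4] JK: children J:{G}, K:{T} ∪→ {G,T}; cost 1
[col 4] BEJKS: children BES:{T}, JK:{G,T} ∩→ {T}; cost 0
[col 4] BEJKSW: children BEJKS:{T}, W:{C} ∪→ {C,T}; cost 1
per-site changes: [4, 3, 2, 4, 3]; total = 16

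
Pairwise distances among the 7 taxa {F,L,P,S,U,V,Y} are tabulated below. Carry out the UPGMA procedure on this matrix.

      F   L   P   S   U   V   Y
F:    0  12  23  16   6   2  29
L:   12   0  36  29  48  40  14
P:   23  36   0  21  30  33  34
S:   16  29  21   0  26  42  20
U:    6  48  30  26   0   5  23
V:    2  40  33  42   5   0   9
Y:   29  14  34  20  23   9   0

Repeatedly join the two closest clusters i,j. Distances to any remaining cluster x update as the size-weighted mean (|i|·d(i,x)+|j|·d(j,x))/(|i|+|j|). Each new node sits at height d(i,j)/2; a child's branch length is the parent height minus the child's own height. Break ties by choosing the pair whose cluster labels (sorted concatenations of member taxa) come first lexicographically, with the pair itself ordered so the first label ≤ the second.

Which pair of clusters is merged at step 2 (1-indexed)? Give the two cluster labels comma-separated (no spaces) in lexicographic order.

iteration 1: select F,V (d=2); attach at lengths (1, 1); label the merged cluster FV
  updated: d(FV,L)=26, d(FV,P)=28, d(FV,S)=29, d(FV,U)=11/2, d(FV,Y)=19
iteration 2: select FV,U (d=11/2); attach at lengths (7/4, 11/4); label the merged cluster FUV
  updated: d(FUV,L)=100/3, d(FUV,P)=86/3, d(FUV,S)=28, d(FUV,Y)=61/3
iteration 3: select L,Y (d=14); attach at lengths (7, 7); label the merged cluster LY
  updated: d(FUV,LY)=161/6, d(LY,P)=35, d(LY,S)=49/2
iteration 4: select P,S (d=21); attach at lengths (21/2, 21/2); label the merged cluster PS
  updated: d(FUV,PS)=85/3, d(LY,PS)=119/4
iteration 5: select FUV,LY (d=161/6); attach at lengths (32/3, 77/12); label the merged cluster FLUVY
  updated: d(FLUVY,PS)=289/10
iteration 6: select FLUVY,PS (d=289/10); attach at lengths (31/30, 79/20); label the merged cluster FLPSUVY
final tree: ((((F:1,V:1):7/4,U:11/4):32/3,(L:7,Y:7):77/12):31/30,(P:21/2,S:21/2):79/20)
total length: 1907/30

FV,U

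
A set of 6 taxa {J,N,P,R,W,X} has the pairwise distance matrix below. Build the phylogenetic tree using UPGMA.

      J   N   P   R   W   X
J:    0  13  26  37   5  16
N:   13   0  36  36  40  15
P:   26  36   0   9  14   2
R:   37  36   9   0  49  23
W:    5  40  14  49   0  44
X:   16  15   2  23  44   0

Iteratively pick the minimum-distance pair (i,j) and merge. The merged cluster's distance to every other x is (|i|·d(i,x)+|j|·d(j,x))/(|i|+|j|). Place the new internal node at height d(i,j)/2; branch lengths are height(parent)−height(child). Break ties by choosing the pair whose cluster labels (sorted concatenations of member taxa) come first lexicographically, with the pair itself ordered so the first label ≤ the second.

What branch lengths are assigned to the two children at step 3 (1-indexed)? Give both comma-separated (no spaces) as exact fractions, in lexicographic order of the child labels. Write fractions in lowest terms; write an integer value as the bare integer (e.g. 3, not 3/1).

1. join P+X (d=2) ⇒ PX; edges |P|=1, |X|=1
  updated: d(J,PX)=21, d(N,PX)=51/2, d(PX,R)=16, d(PX,W)=29
2. join J+W (d=5) ⇒ JW; edges |J|=5/2, |W|=5/2
  updated: d(JW,N)=53/2, d(JW,PX)=25, d(JW,R)=43
3. join PX+R (d=16) ⇒ PRX; edges |PX|=7, |R|=8
  updated: d(JW,PRX)=31, d(N,PRX)=29
4. join JW+N (d=53/2) ⇒ JNW; edges |JW|=43/4, |N|=53/4
  updated: d(JNW,PRX)=91/3
5. join JNW+PRX (d=91/3) ⇒ JNPRWX; edges |JNW|=23/12, |PRX|=43/6
final tree: (((J:5/2,W:5/2):43/4,N:53/4):23/12,((P:1,X:1):7,R:8):43/6)
total length: 661/12

7,8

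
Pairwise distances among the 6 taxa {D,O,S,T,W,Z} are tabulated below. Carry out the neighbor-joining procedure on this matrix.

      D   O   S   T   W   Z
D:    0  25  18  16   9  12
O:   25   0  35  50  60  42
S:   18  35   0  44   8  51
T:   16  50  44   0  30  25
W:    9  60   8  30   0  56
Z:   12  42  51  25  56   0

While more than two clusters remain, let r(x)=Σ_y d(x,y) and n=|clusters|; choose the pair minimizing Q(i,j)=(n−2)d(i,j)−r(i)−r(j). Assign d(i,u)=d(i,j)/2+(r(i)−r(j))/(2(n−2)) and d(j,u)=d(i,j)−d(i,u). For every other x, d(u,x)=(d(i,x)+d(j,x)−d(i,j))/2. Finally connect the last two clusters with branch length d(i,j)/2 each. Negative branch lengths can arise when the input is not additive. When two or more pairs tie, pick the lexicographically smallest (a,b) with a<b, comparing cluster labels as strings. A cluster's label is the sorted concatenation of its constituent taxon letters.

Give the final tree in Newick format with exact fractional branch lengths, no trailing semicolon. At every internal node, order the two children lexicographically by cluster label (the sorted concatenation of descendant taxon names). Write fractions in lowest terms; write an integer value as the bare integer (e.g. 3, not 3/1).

iteration 1: select S,W (d=8, Q=-287); attach at lengths (25/8, 39/8); label the merged cluster SW
  updated: d(D,SW)=19/2, d(O,SW)=87/2, d(SW,T)=33, d(SW,Z)=99/2
iteration 2: select T,Z (d=25, Q=-355/2); attach at lengths (47/4, 53/4); label the merged cluster TZ
  updated: d(D,TZ)=3/2, d(O,TZ)=67/2, d(SW,TZ)=115/4
iteration 3: select D,SW (d=19/2, Q=-395/4); attach at lengths (-107/16, 259/16); label the merged cluster DSW
  updated: d(DSW,O)=59/2, d(DSW,TZ)=83/8
iteration 4: select DSW,O (d=59/2, Q=-587/8); attach at lengths (51/16, 421/16); label the merged cluster DOSW
  updated: d(DOSW,TZ)=115/16
iteration 5: select DOSW,TZ (d=115/16); attach at lengths (115/32, 115/32); label the merged cluster DOSTWZ
final tree: (((D:-107/16,(S:25/8,W:39/8):259/16):51/16,O:421/16):115/32,(T:47/4,Z:53/4):115/32)
total length: 1267/16

(((D:-107/16,(S:25/8,W:39/8):259/16):51/16,O:421/16):115/32,(T:47/4,Z:53/4):115/32)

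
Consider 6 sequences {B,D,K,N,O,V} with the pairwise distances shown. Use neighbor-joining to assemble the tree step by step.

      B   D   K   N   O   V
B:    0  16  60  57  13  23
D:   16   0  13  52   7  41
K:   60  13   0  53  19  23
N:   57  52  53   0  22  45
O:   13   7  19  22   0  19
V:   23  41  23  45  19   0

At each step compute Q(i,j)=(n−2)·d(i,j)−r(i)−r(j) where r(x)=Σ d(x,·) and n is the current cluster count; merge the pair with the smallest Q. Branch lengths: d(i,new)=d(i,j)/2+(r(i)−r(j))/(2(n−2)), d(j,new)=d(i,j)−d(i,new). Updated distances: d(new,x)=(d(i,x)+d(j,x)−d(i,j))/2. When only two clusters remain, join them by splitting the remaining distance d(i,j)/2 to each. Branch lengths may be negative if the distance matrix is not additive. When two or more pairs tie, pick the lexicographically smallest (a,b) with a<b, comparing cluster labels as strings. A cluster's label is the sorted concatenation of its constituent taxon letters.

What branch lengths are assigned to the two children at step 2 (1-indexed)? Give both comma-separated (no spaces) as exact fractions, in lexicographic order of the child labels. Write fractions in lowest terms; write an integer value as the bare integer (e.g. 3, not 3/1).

27/2,19/2

iteration 1: select D,K (d=13, Q=-245); attach at lengths (13/8, 91/8); label the merged cluster DK
  updated: d(B,DK)=63/2, d(DK,N)=46, d(DK,O)=13/2, d(DK,V)=51/2
iteration 2: select B,V (d=23, Q=-168); attach at lengths (27/2, 19/2); label the merged cluster BV
  updated: d(BV,DK)=17, d(BV,N)=79/2, d(BV,O)=9/2
iteration 3: select BV,DK (d=17, Q=-193/2); attach at lengths (51/8, 85/8); label the merged cluster BDKV
  updated: d(BDKV,N)=137/4, d(BDKV,O)=-3
iteration 4: select BDKV,N (d=137/4, Q=-213/4); attach at lengths (37/8, 237/8); label the merged cluster BDKNV
  updated: d(BDKNV,O)=-61/8
iteration 5: select BDKNV,O (d=-61/8); attach at lengths (-61/16, -61/16); label the merged cluster BDKNOV
final tree: ((((B:27/2,V:19/2):51/8,(D:13/8,K:91/8):85/8):37/8,N:237/8):-61/16,O:-61/16)
total length: 637/8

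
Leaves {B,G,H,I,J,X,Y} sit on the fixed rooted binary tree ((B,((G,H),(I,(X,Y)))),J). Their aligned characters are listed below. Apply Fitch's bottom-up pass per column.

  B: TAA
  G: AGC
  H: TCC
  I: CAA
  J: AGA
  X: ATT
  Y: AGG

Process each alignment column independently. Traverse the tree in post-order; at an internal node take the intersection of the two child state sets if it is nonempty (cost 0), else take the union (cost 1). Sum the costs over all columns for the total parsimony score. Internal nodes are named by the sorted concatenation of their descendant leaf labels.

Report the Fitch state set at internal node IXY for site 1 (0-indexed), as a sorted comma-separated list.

A,G,T

[col 0] GH: children G:{A}, H:{T} ∪→ {A,T}; cost 1
[col 0] XY: children X:{A}, Y:{A} ∩→ {A}; cost 0
[col 0] IXY: children I:{C}, XY:{A} ∪→ {A,C}; cost 1
[col 0] GHIXY: children GH:{A,T}, IXY:{A,C} ∩→ {A}; cost 0
[col 0] BGHIXY: children B:{T}, GHIXY:{A} ∪→ {A,T}; cost 1
[col 0] BGHIJXY: children BGHIXY:{A,T}, J:{A} ∩→ {A}; cost 0
[col 1] GH: children G:{G}, H:{C} ∪→ {C,G}; cost 1
[col 1] XY: children X:{T}, Y:{G} ∪→ {G,T}; cost 1
[col 1] IXY: children I:{A}, XY:{G,T} ∪→ {A,G,T}; cost 1
[col 1] GHIXY: children GH:{C,G}, IXY:{A,G,T} ∩→ {G}; cost 0
[col 1] BGHIXY: children B:{A}, GHIXY:{G} ∪→ {A,G}; cost 1
[col 1] BGHIJXY: children BGHIXY:{A,G}, J:{G} ∩→ {G}; cost 0
[col 2] GH: children G:{C}, H:{C} ∩→ {C}; cost 0
[col 2] XY: children X:{T}, Y:{G} ∪→ {G,T}; cost 1
[col 2] IXY: children I:{A}, XY:{G,T} ∪→ {A,G,T}; cost 1
[col 2] GHIXY: children GH:{C}, IXY:{A,G,T} ∪→ {A,C,G,T}; cost 1
[col 2] BGHIXY: children B:{A}, GHIXY:{A,C,G,T} ∩→ {A}; cost 0
[col 2] BGHIJXY: children BGHIXY:{A}, J:{A} ∩→ {A}; cost 0
per-site changes: [3, 4, 3]; total = 10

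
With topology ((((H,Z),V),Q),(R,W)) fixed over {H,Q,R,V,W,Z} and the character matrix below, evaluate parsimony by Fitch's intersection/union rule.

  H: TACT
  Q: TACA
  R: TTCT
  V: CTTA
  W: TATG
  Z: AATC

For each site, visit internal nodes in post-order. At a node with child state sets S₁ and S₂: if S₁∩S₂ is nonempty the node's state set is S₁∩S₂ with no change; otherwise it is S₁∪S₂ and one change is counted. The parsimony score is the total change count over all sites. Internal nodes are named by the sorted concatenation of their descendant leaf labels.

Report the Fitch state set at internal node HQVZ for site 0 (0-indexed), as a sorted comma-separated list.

T

[col 0] HZ: children H:{T}, Z:{A} ∪→ {A,T}; cost 1
[col 0] HVZ: children HZ:{A,T}, V:{C} ∪→ {A,C,T}; cost 1
[col 0] HQVZ: children HVZ:{A,C,T}, Q:{T} ∩→ {T}; cost 0
[col 0] RW: children R:{T}, W:{T} ∩→ {T}; cost 0
[col 0] HQRVWZ: children HQVZ:{T}, RW:{T} ∩→ {T}; cost 0
[col 1] HZ: children H:{A}, Z:{A} ∩→ {A}; cost 0
[col 1] HVZ: children HZ:{A}, V:{T} ∪→ {A,T}; cost 1
[col 1] HQVZ: children HVZ:{A,T}, Q:{A} ∩→ {A}; cost 0
[col 1] RW: children R:{T}, W:{A} ∪→ {A,T}; cost 1
[col 1] HQRVWZ: children HQVZ:{A}, RW:{A,T} ∩→ {A}; cost 0
[col 2] HZ: children H:{C}, Z:{T} ∪→ {C,T}; cost 1
[col 2] HVZ: children HZ:{C,T}, V:{T} ∩→ {T}; cost 0
[col 2] HQVZ: children HVZ:{T}, Q:{C} ∪→ {C,T}; cost 1
[col 2] RW: children R:{C}, W:{T} ∪→ {C,T}; cost 1
[col 2] HQRVWZ: children HQVZ:{C,T}, RW:{C,T} ∩→ {C,T}; cost 0
[col 3] HZ: children H:{T}, Z:{C} ∪→ {C,T}; cost 1
[col 3] HVZ: children HZ:{C,T}, V:{A} ∪→ {A,C,T}; cost 1
[col 3] HQVZ: children HVZ:{A,C,T}, Q:{A} ∩→ {A}; cost 0
[col 3] RW: children R:{T}, W:{G} ∪→ {G,T}; cost 1
[col 3] HQRVWZ: children HQVZ:{A}, RW:{G,T} ∪→ {A,G,T}; cost 1
per-site changes: [2, 2, 3, 4]; total = 11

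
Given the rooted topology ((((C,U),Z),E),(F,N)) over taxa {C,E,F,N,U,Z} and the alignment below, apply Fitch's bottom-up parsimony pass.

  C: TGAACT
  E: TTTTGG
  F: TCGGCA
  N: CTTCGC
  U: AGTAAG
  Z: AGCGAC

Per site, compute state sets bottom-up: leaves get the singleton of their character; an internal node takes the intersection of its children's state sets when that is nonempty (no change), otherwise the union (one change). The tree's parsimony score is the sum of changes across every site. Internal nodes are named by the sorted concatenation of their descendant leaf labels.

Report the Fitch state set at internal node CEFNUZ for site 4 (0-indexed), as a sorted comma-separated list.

G

[col 0] CU: children C:{T}, U:{A} ∪→ {A,T}; cost 1
[col 0] CUZ: children CU:{A,T}, Z:{A} ∩→ {A}; cost 0
[col 0] CEUZ: children CUZ:{A}, E:{T} ∪→ {A,T}; cost 1
[col 0] FN: children F:{T}, N:{C} ∪→ {C,T}; cost 1
[col 0] CEFNUZ: children CEUZ:{A,T}, FN:{C,T} ∩→ {T}; cost 0
[col 1] CU: children C:{G}, U:{G} ∩→ {G}; cost 0
[col 1] CUZ: children CU:{G}, Z:{G} ∩→ {G}; cost 0
[col 1] CEUZ: children CUZ:{G}, E:{T} ∪→ {G,T}; cost 1
[col 1] FN: children F:{C}, N:{T} ∪→ {C,T}; cost 1
[col 1] CEFNUZ: children CEUZ:{G,T}, FN:{C,T} ∩→ {T}; cost 0
[col 2] CU: children C:{A}, U:{T} ∪→ {A,T}; cost 1
[col 2] CUZ: children CU:{A,T}, Z:{C} ∪→ {A,C,T}; cost 1
[col 2] CEUZ: children CUZ:{A,C,T}, E:{T} ∩→ {T}; cost 0
[col 2] FN: children F:{G}, N:{T} ∪→ {G,T}; cost 1
[col 2] CEFNUZ: children CEUZ:{T}, FN:{G,T} ∩→ {T}; cost 0
[col 3] CU: children C:{A}, U:{A} ∩→ {A}; cost 0
[col 3] CUZ: children CU:{A}, Z:{G} ∪→ {A,G}; cost 1
[col 3] CEUZ: children CUZ:{A,G}, E:{T} ∪→ {A,G,T}; cost 1
[col 3] FN: children F:{G}, N:{C} ∪→ {C,G}; cost 1
[col 3] CEFNUZ: children CEUZ:{A,G,T}, FN:{C,G} ∩→ {G}; cost 0
[col 4] CU: children C:{C}, U:{A} ∪→ {A,C}; cost 1
[col 4] CUZ: children CU:{A,C}, Z:{A} ∩→ {A}; cost 0
[col 4] CEUZ: children CUZ:{A}, E:{G} ∪→ {A,G}; cost 1
[col 4] FN: children F:{C}, N:{G} ∪→ {C,G}; cost 1
[col 4] CEFNUZ: children CEUZ:{A,G}, FN:{C,G} ∩→ {G}; cost 0
[col 5] CU: children C:{T}, U:{G} ∪→ {G,T}; cost 1
[col 5] CUZ: children CU:{G,T}, Z:{C} ∪→ {C,G,T}; cost 1
[col 5] CEUZ: children CUZ:{C,G,T}, E:{G} ∩→ {G}; cost 0
[col 5] FN: children F:{A}, N:{C} ∪→ {A,C}; cost 1
[col 5] CEFNUZ: children CEUZ:{G}, FN:{A,C} ∪→ {A,C,G}; cost 1
per-site changes: [3, 2, 3, 3, 3, 4]; total = 18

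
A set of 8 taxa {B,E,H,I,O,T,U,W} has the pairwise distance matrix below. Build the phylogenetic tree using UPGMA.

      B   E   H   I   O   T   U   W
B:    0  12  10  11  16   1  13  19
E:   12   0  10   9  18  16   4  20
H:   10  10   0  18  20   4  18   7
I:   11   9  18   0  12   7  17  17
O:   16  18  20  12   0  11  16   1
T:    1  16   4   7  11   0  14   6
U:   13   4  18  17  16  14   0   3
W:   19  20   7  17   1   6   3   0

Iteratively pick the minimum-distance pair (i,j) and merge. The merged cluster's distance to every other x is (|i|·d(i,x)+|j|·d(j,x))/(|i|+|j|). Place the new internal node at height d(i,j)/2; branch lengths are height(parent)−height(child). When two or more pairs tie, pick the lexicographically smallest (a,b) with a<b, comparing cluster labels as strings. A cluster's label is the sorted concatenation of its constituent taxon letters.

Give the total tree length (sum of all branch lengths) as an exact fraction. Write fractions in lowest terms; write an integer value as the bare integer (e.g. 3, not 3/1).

iteration 1: select B,T (d=1); attach at lengths (1/2, 1/2); label the merged cluster BT
  updated: d(BT,E)=14, d(BT,H)=7, d(BT,I)=9, d(BT,O)=27/2, d(BT,U)=27/2, d(BT,W)=25/2
iteration 2: select O,W (d=1); attach at lengths (1/2, 1/2); label the merged cluster OW
  updated: d(BT,OW)=13, d(E,OW)=19, d(H,OW)=27/2, d(I,OW)=29/2, d(OW,U)=19/2
iteration 3: select E,U (d=4); attach at lengths (2, 2); label the merged cluster EU
  updated: d(BT,EU)=55/4, d(EU,H)=14, d(EU,I)=13, d(EU,OW)=57/4
iteration 4: select BT,H (d=7); attach at lengths (3, 7/2); label the merged cluster BHT
  updated: d(BHT,EU)=83/6, d(BHT,I)=12, d(BHT,OW)=79/6
iteration 5: select BHT,I (d=12); attach at lengths (5/2, 6); label the merged cluster BHIT
  updated: d(BHIT,EU)=109/8, d(BHIT,OW)=27/2
iteration 6: select BHIT,OW (d=27/2); attach at lengths (3/4, 25/4); label the merged cluster BHIOTW
  updated: d(BHIOTW,EU)=83/6
iteration 7: select BHIOTW,EU (d=83/6); attach at lengths (1/6, 59/12); label the merged cluster BEHIOTUW
final tree: (((((B:1/2,T:1/2):3,H:7/2):5/2,I:6):3/4,(O:1/2,W:1/2):25/4):1/6,(E:2,U:2):59/12)
total length: 397/12

397/12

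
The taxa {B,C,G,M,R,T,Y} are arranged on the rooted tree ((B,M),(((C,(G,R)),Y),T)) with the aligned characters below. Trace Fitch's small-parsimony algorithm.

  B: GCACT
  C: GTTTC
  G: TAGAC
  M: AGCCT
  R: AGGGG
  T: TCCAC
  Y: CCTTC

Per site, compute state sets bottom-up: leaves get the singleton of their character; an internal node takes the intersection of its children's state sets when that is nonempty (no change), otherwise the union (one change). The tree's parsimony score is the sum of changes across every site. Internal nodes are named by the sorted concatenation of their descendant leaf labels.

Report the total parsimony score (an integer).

site 0, node BM: B={G} ∪ M={A} → {A,G} (+1)
site 0, node GR: G={T} ∪ R={A} → {A,T} (+1)
site 0, node CGR: C={G} ∪ GR={A,T} → {A,G,T} (+1)
site 0, node CGRY: CGR={A,G,T} ∪ Y={C} → {A,C,G,T} (+1)
site 0, node CGRTY: CGRY={A,C,G,T} ∩ T={T} → {T} (+0)
site 0, node BCGMRTY: BM={A,G} ∪ CGRTY={T} → {A,G,T} (+1)
site 1, node BM: B={C} ∪ M={G} → {C,G} (+1)
site 1, node GR: G={A} ∪ R={G} → {A,G} (+1)
site 1, node CGR: C={T} ∪ GR={A,G} → {A,G,T} (+1)
site 1, node CGRY: CGR={A,G,T} ∪ Y={C} → {A,C,G,T} (+1)
site 1, node CGRTY: CGRY={A,C,G,T} ∩ T={C} → {C} (+0)
site 1, node BCGMRTY: BM={C,G} ∩ CGRTY={C} → {C} (+0)
site 2, node BM: B={A} ∪ M={C} → {A,C} (+1)
site 2, node GR: G={G} ∩ R={G} → {G} (+0)
site 2, node CGR: C={T} ∪ GR={G} → {G,T} (+1)
site 2, node CGRY: CGR={G,T} ∩ Y={T} → {T} (+0)
site 2, node CGRTY: CGRY={T} ∪ T={C} → {C,T} (+1)
site 2, node BCGMRTY: BM={A,C} ∩ CGRTY={C,T} → {C} (+0)
site 3, node BM: B={C} ∩ M={C} → {C} (+0)
site 3, node GR: G={A} ∪ R={G} → {A,G} (+1)
site 3, node CGR: C={T} ∪ GR={A,G} → {A,G,T} (+1)
site 3, node CGRY: CGR={A,G,T} ∩ Y={T} → {T} (+0)
site 3, node CGRTY: CGRY={T} ∪ T={A} → {A,T} (+1)
site 3, node BCGMRTY: BM={C} ∪ CGRTY={A,T} → {A,C,T} (+1)
site 4, node BM: B={T} ∩ M={T} → {T} (+0)
site 4, node GR: G={C} ∪ R={G} → {C,G} (+1)
site 4, node CGR: C={C} ∩ GR={C,G} → {C} (+0)
site 4, node CGRY: CGR={C} ∩ Y={C} → {C} (+0)
site 4, node CGRTY: CGRY={C} ∩ T={C} → {C} (+0)
site 4, node BCGMRTY: BM={T} ∪ CGRTY={C} → {C,T} (+1)
per-site changes: [5, 4, 3, 4, 2]; total = 18

18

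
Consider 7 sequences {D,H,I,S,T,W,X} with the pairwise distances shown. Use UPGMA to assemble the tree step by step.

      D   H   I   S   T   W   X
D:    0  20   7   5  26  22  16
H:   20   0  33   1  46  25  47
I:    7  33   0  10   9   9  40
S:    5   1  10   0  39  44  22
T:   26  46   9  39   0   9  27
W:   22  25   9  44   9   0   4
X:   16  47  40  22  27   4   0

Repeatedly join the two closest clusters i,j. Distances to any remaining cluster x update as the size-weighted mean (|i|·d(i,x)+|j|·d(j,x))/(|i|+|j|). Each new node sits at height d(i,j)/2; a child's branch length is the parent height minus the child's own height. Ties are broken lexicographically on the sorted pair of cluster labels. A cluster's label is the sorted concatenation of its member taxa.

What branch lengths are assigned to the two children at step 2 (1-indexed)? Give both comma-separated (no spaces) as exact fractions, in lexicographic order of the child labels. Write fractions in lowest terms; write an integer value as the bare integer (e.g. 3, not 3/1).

2,2

1. join H+S (d=1) ⇒ HS; edges |H|=1/2, |S|=1/2
  updated: d(D,HS)=25/2, d(HS,I)=43/2, d(HS,T)=85/2, d(HS,W)=69/2, d(HS,X)=69/2
2. join W+X (d=4) ⇒ WX; edges |W|=2, |X|=2
  updated: d(D,WX)=19, d(HS,WX)=69/2, d(I,WX)=49/2, d(T,WX)=18
3. join D+I (d=7) ⇒ DI; edges |D|=7/2, |I|=7/2
  updated: d(DI,HS)=17, d(DI,T)=35/2, d(DI,WX)=87/4
4. join DI+HS (d=17) ⇒ DHIS; edges |DI|=5, |HS|=8
  updated: d(DHIS,T)=30, d(DHIS,WX)=225/8
5. join T+WX (d=18) ⇒ TWX; edges |T|=9, |WX|=7
  updated: d(DHIS,TWX)=115/4
6. join DHIS+TWX (d=115/4) ⇒ DHISTWX; edges |DHIS|=47/8, |TWX|=43/8
final tree: (((D:7/2,I:7/2):5,(H:1/2,S:1/2):8):47/8,(T:9,(W:2,X:2):7):43/8)
total length: 209/4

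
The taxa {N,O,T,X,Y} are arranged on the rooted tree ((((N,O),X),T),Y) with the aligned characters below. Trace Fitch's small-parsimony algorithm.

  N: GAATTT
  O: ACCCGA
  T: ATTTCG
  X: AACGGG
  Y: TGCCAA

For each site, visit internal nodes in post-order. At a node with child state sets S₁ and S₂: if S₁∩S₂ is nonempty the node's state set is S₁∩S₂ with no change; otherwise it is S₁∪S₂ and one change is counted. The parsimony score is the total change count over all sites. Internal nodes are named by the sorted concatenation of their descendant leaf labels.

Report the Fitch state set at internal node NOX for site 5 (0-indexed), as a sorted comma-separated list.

A,G,T

site 0, node NO: N={G} ∪ O={A} → {A,G} (+1)
site 0, node NOX: NO={A,G} ∩ X={A} → {A} (+0)
site 0, node NOTX: NOX={A} ∩ T={A} → {A} (+0)
site 0, node NOTXY: NOTX={A} ∪ Y={T} → {A,T} (+1)
site 1, node NO: N={A} ∪ O={C} → {A,C} (+1)
site 1, node NOX: NO={A,C} ∩ X={A} → {A} (+0)
site 1, node NOTX: NOX={A} ∪ T={T} → {A,T} (+1)
site 1, node NOTXY: NOTX={A,T} ∪ Y={G} → {A,G,T} (+1)
site 2, node NO: N={A} ∪ O={C} → {A,C} (+1)
site 2, node NOX: NO={A,C} ∩ X={C} → {C} (+0)
site 2, node NOTX: NOX={C} ∪ T={T} → {C,T} (+1)
site 2, node NOTXY: NOTX={C,T} ∩ Y={C} → {C} (+0)
site 3, node NO: N={T} ∪ O={C} → {C,T} (+1)
site 3, node NOX: NO={C,T} ∪ X={G} → {C,G,T} (+1)
site 3, node NOTX: NOX={C,G,T} ∩ T={T} → {T} (+0)
site 3, node NOTXY: NOTX={T} ∪ Y={C} → {C,T} (+1)
site 4, node NO: N={T} ∪ O={G} → {G,T} (+1)
site 4, node NOX: NO={G,T} ∩ X={G} → {G} (+0)
site 4, node NOTX: NOX={G} ∪ T={C} → {C,G} (+1)
site 4, node NOTXY: NOTX={C,G} ∪ Y={A} → {A,C,G} (+1)
site 5, node NO: N={T} ∪ O={A} → {A,T} (+1)
site 5, node NOX: NO={A,T} ∪ X={G} → {A,G,T} (+1)
site 5, node NOTX: NOX={A,G,T} ∩ T={G} → {G} (+0)
site 5, node NOTXY: NOTX={G} ∪ Y={A} → {A,G} (+1)
per-site changes: [2, 3, 2, 3, 3, 3]; total = 16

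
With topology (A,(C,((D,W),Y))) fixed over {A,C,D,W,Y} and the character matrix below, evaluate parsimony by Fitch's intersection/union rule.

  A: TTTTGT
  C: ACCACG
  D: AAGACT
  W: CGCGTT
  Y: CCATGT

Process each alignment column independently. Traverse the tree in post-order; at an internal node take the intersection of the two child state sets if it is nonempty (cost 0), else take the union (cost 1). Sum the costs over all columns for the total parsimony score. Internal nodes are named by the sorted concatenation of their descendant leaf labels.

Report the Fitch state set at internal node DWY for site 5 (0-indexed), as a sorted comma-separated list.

T

site 0, node DW: D={A} ∪ W={C} → {A,C} (+1)
site 0, node DWY: DW={A,C} ∩ Y={C} → {C} (+0)
site 0, node CDWY: C={A} ∪ DWY={C} → {A,C} (+1)
site 0, node ACDWY: A={T} ∪ CDWY={A,C} → {A,C,T} (+1)
site 1, node DW: D={A} ∪ W={G} → {A,G} (+1)
site 1, node DWY: DW={A,G} ∪ Y={C} → {A,C,G} (+1)
site 1, node CDWY: C={C} ∩ DWY={A,C,G} → {C} (+0)
site 1, node ACDWY: A={T} ∪ CDWY={C} → {C,T} (+1)
site 2, node DW: D={G} ∪ W={C} → {C,G} (+1)
site 2, node DWY: DW={C,G} ∪ Y={A} → {A,C,G} (+1)
site 2, node CDWY: C={C} ∩ DWY={A,C,G} → {C} (+0)
site 2, node ACDWY: A={T} ∪ CDWY={C} → {C,T} (+1)
site 3, node DW: D={A} ∪ W={G} → {A,G} (+1)
site 3, node DWY: DW={A,G} ∪ Y={T} → {A,G,T} (+1)
site 3, node CDWY: C={A} ∩ DWY={A,G,T} → {A} (+0)
site 3, node ACDWY: A={T} ∪ CDWY={A} → {A,T} (+1)
site 4, node DW: D={C} ∪ W={T} → {C,T} (+1)
site 4, node DWY: DW={C,T} ∪ Y={G} → {C,G,T} (+1)
site 4, node CDWY: C={C} ∩ DWY={C,G,T} → {C} (+0)
site 4, node ACDWY: A={G} ∪ CDWY={C} → {C,G} (+1)
site 5, node DW: D={T} ∩ W={T} → {T} (+0)
site 5, node DWY: DW={T} ∩ Y={T} → {T} (+0)
site 5, node CDWY: C={G} ∪ DWY={T} → {G,T} (+1)
site 5, node ACDWY: A={T} ∩ CDWY={G,T} → {T} (+0)
per-site changes: [3, 3, 3, 3, 3, 1]; total = 16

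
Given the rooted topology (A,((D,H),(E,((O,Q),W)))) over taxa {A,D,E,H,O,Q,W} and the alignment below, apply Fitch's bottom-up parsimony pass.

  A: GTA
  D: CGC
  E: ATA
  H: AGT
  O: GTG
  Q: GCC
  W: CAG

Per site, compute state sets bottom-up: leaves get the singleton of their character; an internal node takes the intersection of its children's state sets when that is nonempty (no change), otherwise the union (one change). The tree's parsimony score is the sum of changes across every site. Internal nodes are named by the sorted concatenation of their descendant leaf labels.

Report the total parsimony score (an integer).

site 0, node DH: D={C} ∪ H={A} → {A,C} (+1)
site 0, node OQ: O={G} ∩ Q={G} → {G} (+0)
site 0, node OQW: OQ={G} ∪ W={C} → {C,G} (+1)
site 0, node EOQW: E={A} ∪ OQW={C,G} → {A,C,G} (+1)
site 0, node DEHOQW: DH={A,C} ∩ EOQW={A,C,G} → {A,C} (+0)
site 0, node ADEHOQW: A={G} ∪ DEHOQW={A,C} → {A,C,G} (+1)
site 1, node DH: D={G} ∩ H={G} → {G} (+0)
site 1, node OQ: O={T} ∪ Q={C} → {C,T} (+1)
site 1, node OQW: OQ={C,T} ∪ W={A} → {A,C,T} (+1)
site 1, node EOQW: E={T} ∩ OQW={A,C,T} → {T} (+0)
site 1, node DEHOQW: DH={G} ∪ EOQW={T} → {G,T} (+1)
site 1, node ADEHOQW: A={T} ∩ DEHOQW={G,T} → {T} (+0)
site 2, node DH: D={C} ∪ H={T} → {C,T} (+1)
site 2, node OQ: O={G} ∪ Q={C} → {C,G} (+1)
site 2, node OQW: OQ={C,G} ∩ W={G} → {G} (+0)
site 2, node EOQW: E={A} ∪ OQW={G} → {A,G} (+1)
site 2, node DEHOQW: DH={C,T} ∪ EOQW={A,G} → {A,C,G,T} (+1)
site 2, node ADEHOQW: A={A} ∩ DEHOQW={A,C,G,T} → {A} (+0)
per-site changes: [4, 3, 4]; total = 11

11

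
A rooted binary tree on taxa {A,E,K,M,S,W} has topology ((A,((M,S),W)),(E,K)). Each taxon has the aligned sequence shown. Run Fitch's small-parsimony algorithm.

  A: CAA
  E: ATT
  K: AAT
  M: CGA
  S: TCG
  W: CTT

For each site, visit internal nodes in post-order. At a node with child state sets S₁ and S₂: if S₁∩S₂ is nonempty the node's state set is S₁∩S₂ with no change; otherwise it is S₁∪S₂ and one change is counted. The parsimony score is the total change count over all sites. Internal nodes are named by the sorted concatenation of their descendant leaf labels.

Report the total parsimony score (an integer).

[col 0] MS: children M:{C}, S:{T} ∪→ {C,T}; cost 1
[col 0] MSW: children MS:{C,T}, W:{C} ∩→ {C}; cost 0
[col 0] AMSW: children A:{C}, MSW:{C} ∩→ {C}; cost 0
[col 0] EK: children E:{A}, K:{A} ∩→ {A}; cost 0
[col 0] AEKMSW: children AMSW:{C}, EK:{A} ∪→ {A,C}; cost 1
[col 1] MS: children M:{G}, S:{C} ∪→ {C,G}; cost 1
[col 1] MSW: children MS:{C,G}, W:{T} ∪→ {C,G,T}; cost 1
[col 1] AMSW: children A:{A}, MSW:{C,G,T} ∪→ {A,C,G,T}; cost 1
[col 1] EK: children E:{T}, K:{A} ∪→ {A,T}; cost 1
[col 1] AEKMSW: children AMSW:{A,C,G,T}, EK:{A,T} ∩→ {A,T}; cost 0
[col 2] MS: children M:{A}, S:{G} ∪→ {A,G}; cost 1
[col 2] MSW: children MS:{A,G}, W:{T} ∪→ {A,G,T}; cost 1
[col 2] AMSW: children A:{A}, MSW:{A,G,T} ∩→ {A}; cost 0
[col 2] EK: children E:{T}, K:{T} ∩→ {T}; cost 0
[col 2] AEKMSW: children AMSW:{A}, EK:{T} ∪→ {A,T}; cost 1
per-site changes: [2, 4, 3]; total = 9

9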